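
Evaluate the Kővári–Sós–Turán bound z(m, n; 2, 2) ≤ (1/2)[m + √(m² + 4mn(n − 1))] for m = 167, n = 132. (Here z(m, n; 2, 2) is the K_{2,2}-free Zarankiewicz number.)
z(167, 132; 2, 2) ≤ (1/2)[167 + √(167² + 4·167·132·131)] = (1/2)[167 + √11578945] = 1784.8924

Kővári–Sós–Turán: let r_1, ..., r_167 be the row sums and z = Σ r_i the total number of 1s. Each pair of columns can share at most one row with both entries 1 (else a 2×2 all-ones block appears), so Σ_i C(r_i, 2) ≤ C(132, 2) = 8646. By convexity Σ_i C(r_i, 2) ≥ 167·C(z/167, 2) = z(z − 167)/(2·167), giving z² − 167z − 167·132·131 ≤ 0 and hence z ≤ (1/2)[167 + √(27889 + 4·2887764)] = (1/2)[167 + √11578945] ≈ (1/2)(167 + 3402.7849) = 1784.8924.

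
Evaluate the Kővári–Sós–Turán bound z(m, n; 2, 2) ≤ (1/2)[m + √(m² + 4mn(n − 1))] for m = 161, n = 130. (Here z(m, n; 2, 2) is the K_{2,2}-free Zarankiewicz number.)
z(161, 130; 2, 2) ≤ (1/2)[161 + √(161² + 4·161·130·129)] = (1/2)[161 + √10825801] = 1725.6293

Kővári–Sós–Turán: let r_1, ..., r_161 be the row sums and z = Σ r_i the total number of 1s. Each pair of columns can share at most one row with both entries 1 (else a 2×2 all-ones block appears), so Σ_i C(r_i, 2) ≤ C(130, 2) = 8385. By convexity Σ_i C(r_i, 2) ≥ 161·C(z/161, 2) = z(z − 161)/(2·161), giving z² − 161z − 161·130·129 ≤ 0 and hence z ≤ (1/2)[161 + √(25921 + 4·2699970)] = (1/2)[161 + √10825801] ≈ (1/2)(161 + 3290.2585) = 1725.6293.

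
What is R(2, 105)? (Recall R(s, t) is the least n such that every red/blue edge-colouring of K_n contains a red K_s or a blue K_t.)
R(2, 105) = 105

R(2, k) = k for all k ≥ 2: in a 2-colouring of K_k, either some edge is red (a red K_2) or all edges are blue (a blue K_k). And K_{104} coloured all-blue has no blue K_105, so R(2, 105) > 104. Hence R(2, 105) = 105.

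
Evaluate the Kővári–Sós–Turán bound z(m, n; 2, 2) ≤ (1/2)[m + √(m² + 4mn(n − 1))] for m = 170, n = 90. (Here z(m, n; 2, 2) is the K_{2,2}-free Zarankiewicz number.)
z(170, 90; 2, 2) ≤ (1/2)[170 + √(170² + 4·170·90·89)] = (1/2)[170 + √5475700] = 1255.0107

Kővári–Sós–Turán: let r_1, ..., r_170 be the row sums and z = Σ r_i the total number of 1s. Each pair of columns can share at most one row with both entries 1 (else a 2×2 all-ones block appears), so Σ_i C(r_i, 2) ≤ C(90, 2) = 4005. By convexity Σ_i C(r_i, 2) ≥ 170·C(z/170, 2) = z(z − 170)/(2·170), giving z² − 170z − 170·90·89 ≤ 0 and hence z ≤ (1/2)[170 + √(28900 + 4·1361700)] = (1/2)[170 + √5475700] ≈ (1/2)(170 + 2340.0214) = 1255.0107.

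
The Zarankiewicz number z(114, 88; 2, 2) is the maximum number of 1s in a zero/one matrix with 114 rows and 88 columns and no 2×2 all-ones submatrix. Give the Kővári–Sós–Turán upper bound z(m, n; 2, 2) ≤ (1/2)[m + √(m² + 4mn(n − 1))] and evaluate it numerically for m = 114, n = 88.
z(114, 88; 2, 2) ≤ (1/2)[114 + √(114² + 4·114·88·87)] = (1/2)[114 + √3504132] = 992.9663

Kővári–Sós–Turán: let r_1, ..., r_114 be the row sums and z = Σ r_i the total number of 1s. Each pair of columns can share at most one row with both entries 1 (else a 2×2 all-ones block appears), so Σ_i C(r_i, 2) ≤ C(88, 2) = 3828. By convexity Σ_i C(r_i, 2) ≥ 114·C(z/114, 2) = z(z − 114)/(2·114), giving z² − 114z − 114·88·87 ≤ 0 and hence z ≤ (1/2)[114 + √(12996 + 4·872784)] = (1/2)[114 + √3504132] ≈ (1/2)(114 + 1871.9327) = 992.9663.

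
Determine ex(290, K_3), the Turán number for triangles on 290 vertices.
ex(290, K_3) = ⌊290^2/4⌋ = 21025

Mantel (1907): a triangle-free graph on n vertices has at most ⌊n^2/4⌋ edges, with equality for the complete bipartite graph K_{⌊n/2⌋, ⌈n/2⌉}. For n = 290: ⌊290^2/4⌋ = ⌊84100/4⌋ = 21025. The extremal graph is K_{145, 145}, which has 145·145 = 21025 edges.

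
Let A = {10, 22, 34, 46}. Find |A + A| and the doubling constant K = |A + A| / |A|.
K = |A + A| / |A| = 7/4

Enumerate A + A = {a + b : a, b ∈ A}. With |A| = 4, there are |A|^2 = 16 ordered sum pairs; collecting distinct values, A + A = {20, 32, 44, 56, 68, 80, 92}, so |A + A| = 7. Thus K = 7/4. Here |A + A| = 2|A| − 1 = 7, the minimum possible — so K = 7/4 is minimal, which holds iff A is an arithmetic progression.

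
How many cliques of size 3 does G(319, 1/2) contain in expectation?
E[# K_3] = C(319, 3) · (1/2)^C(3, 2) = 5359519 / 2^3 = 669939.875

For each 3-subset S of vertices (there are C(319, 3) = 5359519 such S), let X_S = 1 if S induces a K_3 (all C(3, 2) = 3 edges present). Then P(X_S = 1) = (1/2)^3 = 1/8. By linearity of expectation, E[# K_3] = C(319, 3) · (1/2)^3 = 5359519 / 8 = 669939.875.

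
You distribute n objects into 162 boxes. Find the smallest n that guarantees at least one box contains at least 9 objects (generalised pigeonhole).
n = (9 − 1)·162 + 1 = 1297

By the generalised pigeonhole principle, to guarantee some box contains ≥ r objects we need more than (r − 1) · k objects total. Threshold: n = (r − 1) · k + 1. With r = 9 and k = 162: n = 8 · 162 + 1 = 1296 + 1 = 1297. For n = 1296 = 8 · 162, we can put exactly 8 objects in every box, avoiding 9 in any single one — so 1297 is tight.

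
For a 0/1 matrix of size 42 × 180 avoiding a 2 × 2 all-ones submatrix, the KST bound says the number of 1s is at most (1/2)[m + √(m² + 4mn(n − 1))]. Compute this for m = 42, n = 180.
z(42, 180; 2, 2) ≤ (1/2)[42 + √(42² + 4·42·180·179)] = (1/2)[42 + √5414724] = 1184.478

Kővári–Sós–Turán: let r_1, ..., r_42 be the row sums and z = Σ r_i the total number of 1s. Each pair of columns can share at most one row with both entries 1 (else a 2×2 all-ones block appears), so Σ_i C(r_i, 2) ≤ C(180, 2) = 16110. By convexity Σ_i C(r_i, 2) ≥ 42·C(z/42, 2) = z(z − 42)/(2·42), giving z² − 42z − 42·180·179 ≤ 0 and hence z ≤ (1/2)[42 + √(1764 + 4·1353240)] = (1/2)[42 + √5414724] ≈ (1/2)(42 + 2326.956) = 1184.478.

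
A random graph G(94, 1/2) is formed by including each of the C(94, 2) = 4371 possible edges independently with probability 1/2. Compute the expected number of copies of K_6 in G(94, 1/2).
E[# K_6] = C(94, 6) · (1/2)^C(6, 2) = 814216767 / 2^15 ≈ 24847.923798

For each 6-subset S of vertices (there are C(94, 6) = 814216767 such S), let X_S = 1 if S induces a K_6 (all C(6, 2) = 15 edges present). Then P(X_S = 1) = (1/2)^15 = 1/32768. By linearity of expectation, E[# K_6] = C(94, 6) · (1/2)^15 = 814216767 / 32768 ≈ 24847.923798.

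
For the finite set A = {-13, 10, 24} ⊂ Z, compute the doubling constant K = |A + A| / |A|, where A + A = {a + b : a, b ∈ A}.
K = |A + A| / |A| = 6/3 = 2

Enumerate A + A = {a + b : a, b ∈ A}. With |A| = 3, there are |A|^2 = 9 ordered sum pairs; collecting distinct values, A + A = {-26, -3, 11, 20, 34, 48}, so |A + A| = 6. Thus K = 6/3 = 2. For comparison, the minimum possible |A + A| over all 3-element sets is 2·3 − 1 = 5 (so min K = 5/3), attained only by arithmetic progressions.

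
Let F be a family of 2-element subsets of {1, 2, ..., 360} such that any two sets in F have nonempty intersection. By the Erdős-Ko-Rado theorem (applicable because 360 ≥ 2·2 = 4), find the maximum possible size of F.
max |F| = C(359, 1) = 359

The Erdős-Ko-Rado theorem states: for n ≥ 2k, an intersecting family of k-subsets of an n-element set has size at most C(n − 1, k − 1), with equality for 'star' families {A ⊆ [n] : |A| = k, i ∈ A} (fix an element i). For n = 360, k = 2: C(359, 1) = 359.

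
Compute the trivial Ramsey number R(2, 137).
R(2, 137) = 137

R(2, k) = k for all k ≥ 2: in a 2-colouring of K_k, either some edge is red (a red K_2) or all edges are blue (a blue K_k). And K_{136} coloured all-blue has no blue K_137, so R(2, 137) > 136. Hence R(2, 137) = 137.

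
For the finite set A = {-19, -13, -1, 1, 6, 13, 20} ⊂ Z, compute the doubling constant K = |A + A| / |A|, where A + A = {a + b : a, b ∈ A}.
K = |A + A| / |A| = 23/7

Enumerate A + A = {a + b : a, b ∈ A}. With |A| = 7, there are |A|^2 = 49 ordered sum pairs; collecting distinct values, A + A = {-38, -32, -26, -20, -18, -14, -13, -12, -7, -6, -2, 0, 1, 2, 5, 7, 12, 14, 19, 21, 26, 33, 40}, so |A + A| = 23. Thus K = 23/7. For comparison, the minimum possible |A + A| over all 7-element sets is 2·7 − 1 = 13 (so min K = 13/7), attained only by arithmetic progressions.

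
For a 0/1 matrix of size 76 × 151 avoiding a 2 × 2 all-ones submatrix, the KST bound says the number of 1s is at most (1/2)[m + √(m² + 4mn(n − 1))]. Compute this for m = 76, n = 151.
z(76, 151; 2, 2) ≤ (1/2)[76 + √(76² + 4·76·151·150)] = (1/2)[76 + √6891376] = 1350.5715

Kővári–Sós–Turán: let r_1, ..., r_76 be the row sums and z = Σ r_i the total number of 1s. Each pair of columns can share at most one row with both entries 1 (else a 2×2 all-ones block appears), so Σ_i C(r_i, 2) ≤ C(151, 2) = 11325. By convexity Σ_i C(r_i, 2) ≥ 76·C(z/76, 2) = z(z − 76)/(2·76), giving z² − 76z − 76·151·150 ≤ 0 and hence z ≤ (1/2)[76 + √(5776 + 4·1721400)] = (1/2)[76 + √6891376] ≈ (1/2)(76 + 2625.143) = 1350.5715.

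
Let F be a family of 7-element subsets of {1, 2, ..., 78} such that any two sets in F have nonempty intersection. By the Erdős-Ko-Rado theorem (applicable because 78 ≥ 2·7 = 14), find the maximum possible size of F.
max |F| = C(77, 6) = 237093780

Erdős-Ko-Rado (1961): when n ≥ 2k, max |F| = C(n−1, k−1). The bound is attained by the star {A : i ∈ A} for any fixed i ∈ [n]. Here C(78−1, 7−1) = C(77, 6) = 237093780.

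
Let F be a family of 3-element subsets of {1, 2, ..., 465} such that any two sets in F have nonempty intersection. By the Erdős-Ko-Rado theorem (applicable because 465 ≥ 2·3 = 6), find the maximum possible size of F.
max |F| = C(464, 2) = 107416

Erdős-Ko-Rado (1961): when n ≥ 2k, max |F| = C(n−1, k−1). The bound is attained by the star {A : i ∈ A} for any fixed i ∈ [n]. Here C(465−1, 3−1) = C(464, 2) = 107416.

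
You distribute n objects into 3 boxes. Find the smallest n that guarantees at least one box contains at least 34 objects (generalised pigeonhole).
n = (34 − 1)·3 + 1 = 100

By the generalised pigeonhole principle, to guarantee some box contains ≥ r objects we need more than (r − 1) · k objects total. Threshold: n = (r − 1) · k + 1. With r = 34 and k = 3: n = 33 · 3 + 1 = 99 + 1 = 100. For n = 99 = 33 · 3, we can put exactly 33 objects in every box, avoiding 34 in any single one — so 100 is tight.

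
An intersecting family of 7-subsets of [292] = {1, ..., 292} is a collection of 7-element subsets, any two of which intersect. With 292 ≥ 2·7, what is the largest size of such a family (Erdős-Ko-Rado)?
max |F| = C(291, 6) = 800749637688

The Erdős-Ko-Rado theorem states: for n ≥ 2k, an intersecting family of k-subsets of an n-element set has size at most C(n − 1, k − 1), with equality for 'star' families {A ⊆ [n] : |A| = k, i ∈ A} (fix an element i). For n = 292, k = 7: C(291, 6) = 800749637688.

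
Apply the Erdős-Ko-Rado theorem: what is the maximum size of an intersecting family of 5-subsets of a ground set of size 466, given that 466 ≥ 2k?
max |F| = C(465, 4) = 1923014940

The Erdős-Ko-Rado theorem states: for n ≥ 2k, an intersecting family of k-subsets of an n-element set has size at most C(n − 1, k − 1), with equality for 'star' families {A ⊆ [n] : |A| = k, i ∈ A} (fix an element i). For n = 466, k = 5: C(465, 4) = 1923014940.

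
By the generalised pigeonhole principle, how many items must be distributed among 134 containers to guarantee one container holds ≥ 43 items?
n = (43 − 1)·134 + 1 = 5629

By the generalised pigeonhole principle, to guarantee some box contains ≥ r objects we need more than (r − 1) · k objects total. Threshold: n = (r − 1) · k + 1. With r = 43 and k = 134: n = 42 · 134 + 1 = 5628 + 1 = 5629. For n = 5628 = 42 · 134, we can put exactly 42 objects in every box, avoiding 43 in any single one — so 5629 is tight.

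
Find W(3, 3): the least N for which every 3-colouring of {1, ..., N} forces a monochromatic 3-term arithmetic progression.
W(3, 3) = 27

W(3, 3) = 27. The lower bound W(3, 3) > 26 comes from an explicit good 3-colouring of [1, 26]; the upper bound W(3, 3) ≤ 27 was verified by exhaustive search over 3-colourings of [1, 27].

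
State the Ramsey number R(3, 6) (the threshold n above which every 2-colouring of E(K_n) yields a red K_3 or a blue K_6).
R(3, 6) = 18

Lower bound: an explicit 2-colouring of K_{17} (typically a Paley-type or other structured construction) avoids a red K_3 and a blue K_6, showing R(3, 6) > 17.
Upper bound: the simple Erdős–Szekeres recurrence only gives R(3, 6) ≤ 20; the tight bound R(3, 6) ≤ 18 requires a sharper case analysis (or computer search) of 2-colourings of K_{18}.
Hence R(3, 6) = 18.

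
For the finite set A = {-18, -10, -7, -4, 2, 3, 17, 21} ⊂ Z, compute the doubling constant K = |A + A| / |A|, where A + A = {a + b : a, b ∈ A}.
K = |A + A| / |A| = 33/8

Enumerate A + A = {a + b : a, b ∈ A}. With |A| = 8, there are |A|^2 = 64 ordered sum pairs; collecting distinct values, A + A = {-36, -28, -25, -22, -20, -17, -16, -15, -14, -11, -8, -7, -5, -4, -2, -1, 3, 4, 5, 6, 7, 10, 11, 13, 14, 17, 19, 20, 23, 24, 34, 38, 42}, so |A + A| = 33. Thus K = 33/8. For comparison, the minimum possible |A + A| over all 8-element sets is 2·8 − 1 = 15 (so min K = 15/8), attained only by arithmetic progressions.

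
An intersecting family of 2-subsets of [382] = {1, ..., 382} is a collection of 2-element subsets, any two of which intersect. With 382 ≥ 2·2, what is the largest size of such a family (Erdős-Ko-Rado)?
max |F| = C(381, 1) = 381

Erdős-Ko-Rado (1961): when n ≥ 2k, max |F| = C(n−1, k−1). The bound is attained by the star {A : i ∈ A} for any fixed i ∈ [n]. Here C(382−1, 2−1) = C(381, 1) = 381.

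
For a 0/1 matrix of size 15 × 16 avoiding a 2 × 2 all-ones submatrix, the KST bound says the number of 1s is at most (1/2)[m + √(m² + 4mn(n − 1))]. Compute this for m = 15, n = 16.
z(15, 16; 2, 2) ≤ (1/2)[15 + √(15² + 4·15·16·15)] = (1/2)[15 + √14625] = 67.9669

Kővári–Sós–Turán: let r_1, ..., r_15 be the row sums and z = Σ r_i the total number of 1s. Each pair of columns can share at most one row with both entries 1 (else a 2×2 all-ones block appears), so Σ_i C(r_i, 2) ≤ C(16, 2) = 120. By convexity Σ_i C(r_i, 2) ≥ 15·C(z/15, 2) = z(z − 15)/(2·15), giving z² − 15z − 15·16·15 ≤ 0 and hence z ≤ (1/2)[15 + √(225 + 4·3600)] = (1/2)[15 + √14625] ≈ (1/2)(15 + 120.9339) = 67.9669.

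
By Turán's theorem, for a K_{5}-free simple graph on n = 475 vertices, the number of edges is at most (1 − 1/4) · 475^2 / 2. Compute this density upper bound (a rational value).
Turán density bound = (3/4) · 475^2/2 = 676875/8 ≈ 84609.375

Turán's theorem: ex(n, K_{r+1}) is achieved by the complete r-partite Turán graph T(n, r) with parts as balanced as possible, and is at most (1 − 1/r) · n^2/2. For r = 4, n = 475: the density bound is (3/4) · 225625/2 = 676875/8 ≈ 84609.375. The integer-valued extremum is e(T(475, 4)) = 84609, which is strictly less than the density bound 676875/8 since 4 ∤ 475 (the parts of T(475, 4) cannot all be equal).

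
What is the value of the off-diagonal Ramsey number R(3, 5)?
R(3, 5) = 14

Lower bound: an explicit 2-colouring of K_{13} (typically a Paley-type or other structured construction) avoids a red K_3 and a blue K_5, showing R(3, 5) > 13.
Upper bound: the Erdős–Szekeres recurrence R(r, t') ≤ R(r−1, t') + R(r, t'−1) yields R(3, 5) ≤ 14.
Hence R(3, 5) = 14.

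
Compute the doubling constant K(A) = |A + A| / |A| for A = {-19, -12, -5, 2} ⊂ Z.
K = |A + A| / |A| = 7/4

Enumerate A + A = {a + b : a, b ∈ A}. With |A| = 4, there are |A|^2 = 16 ordered sum pairs; collecting distinct values, A + A = {-38, -31, -24, -17, -10, -3, 4}, so |A + A| = 7. Thus K = 7/4. Here |A + A| = 2|A| − 1 = 7, the minimum possible — so K = 7/4 is minimal, which holds iff A is an arithmetic progression.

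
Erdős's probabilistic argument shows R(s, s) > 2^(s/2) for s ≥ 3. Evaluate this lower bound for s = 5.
2^(5/2) = 5.6569; so R(5, 5) > 5.6569

Colour each edge of K_n uniformly at random with red/blue. The expected number of monochromatic K_5 is C(n, 5) · 2 · 2^(−C(5,2)). If C(n, 5) · 2^(1 − C(5,2)) < 1, then with positive probability no monochromatic K_5 exists, so R(5, 5) > n. The standard estimate C(n, 5) ≤ n^5/5! shows this inequality holds whenever n ≤ 2^(5/2) (since 5! · 2^(C(5,2) − 1) > 2^(5^2/2) ≥ n^5). Hence R(5, 5) > 2^(5/2) = 5.6569.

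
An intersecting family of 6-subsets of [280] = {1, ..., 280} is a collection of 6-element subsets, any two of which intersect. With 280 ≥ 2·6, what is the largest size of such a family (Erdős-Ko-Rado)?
max |F| = C(279, 5) = 13589056305

The Erdős-Ko-Rado theorem states: for n ≥ 2k, an intersecting family of k-subsets of an n-element set has size at most C(n − 1, k − 1), with equality for 'star' families {A ⊆ [n] : |A| = k, i ∈ A} (fix an element i). For n = 280, k = 6: C(279, 5) = 13589056305.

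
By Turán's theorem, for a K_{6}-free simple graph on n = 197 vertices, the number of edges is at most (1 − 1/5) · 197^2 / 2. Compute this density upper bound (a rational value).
Turán density bound = (4/5) · 197^2/2 = 77618/5 ≈ 15523.6

Turán's theorem: ex(n, K_{r+1}) is achieved by the complete r-partite Turán graph T(n, r) with parts as balanced as possible, and is at most (1 − 1/r) · n^2/2. For r = 5, n = 197: the density bound is (4/5) · 38809/2 = 77618/5 ≈ 15523.6. The integer-valued extremum is e(T(197, 5)) = 15523, which is strictly less than the density bound 77618/5 since 5 ∤ 197 (the parts of T(197, 5) cannot all be equal).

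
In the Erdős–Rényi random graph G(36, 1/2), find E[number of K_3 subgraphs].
E[# K_3] = C(36, 3) · (1/2)^C(3, 2) = 7140 / 2^3 = 1785/2 = 892.5

For each 3-subset S of vertices (there are C(36, 3) = 7140 such S), let X_S = 1 if S induces a K_3 (all C(3, 2) = 3 edges present). Then P(X_S = 1) = (1/2)^3 = 1/8. By linearity of expectation, E[# K_3] = C(36, 3) · (1/2)^3 = 7140 / 8 = 1785/2 = 892.5.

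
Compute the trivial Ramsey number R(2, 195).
R(2, 195) = 195

R(2, k) = k for all k ≥ 2: in a 2-colouring of K_k, either some edge is red (a red K_2) or all edges are blue (a blue K_k). And K_{194} coloured all-blue has no blue K_195, so R(2, 195) > 194. Hence R(2, 195) = 195.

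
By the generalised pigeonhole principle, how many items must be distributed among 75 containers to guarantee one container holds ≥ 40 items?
n = (40 − 1)·75 + 1 = 2926

By the generalised pigeonhole principle, to guarantee some box contains ≥ r objects we need more than (r − 1) · k objects total. Threshold: n = (r − 1) · k + 1. With r = 40 and k = 75: n = 39 · 75 + 1 = 2925 + 1 = 2926. For n = 2925 = 39 · 75, we can put exactly 39 objects in every box, avoiding 40 in any single one — so 2926 is tight.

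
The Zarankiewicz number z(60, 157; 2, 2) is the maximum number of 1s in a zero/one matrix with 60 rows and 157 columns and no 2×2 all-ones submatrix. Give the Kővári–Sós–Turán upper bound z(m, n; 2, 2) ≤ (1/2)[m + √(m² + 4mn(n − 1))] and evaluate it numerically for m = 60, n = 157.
z(60, 157; 2, 2) ≤ (1/2)[60 + √(60² + 4·60·157·156)] = (1/2)[60 + √5881680] = 1242.6088

Kővári–Sós–Turán: let r_1, ..., r_60 be the row sums and z = Σ r_i the total number of 1s. Each pair of columns can share at most one row with both entries 1 (else a 2×2 all-ones block appears), so Σ_i C(r_i, 2) ≤ C(157, 2) = 12246. By convexity Σ_i C(r_i, 2) ≥ 60·C(z/60, 2) = z(z − 60)/(2·60), giving z² − 60z − 60·157·156 ≤ 0 and hence z ≤ (1/2)[60 + √(3600 + 4·1469520)] = (1/2)[60 + √5881680] ≈ (1/2)(60 + 2425.2175) = 1242.6088.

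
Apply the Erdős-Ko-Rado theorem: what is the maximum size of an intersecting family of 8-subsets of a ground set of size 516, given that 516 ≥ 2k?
max |F| = C(515, 7) = 1829936401234560

The Erdős-Ko-Rado theorem states: for n ≥ 2k, an intersecting family of k-subsets of an n-element set has size at most C(n − 1, k − 1), with equality for 'star' families {A ⊆ [n] : |A| = k, i ∈ A} (fix an element i). For n = 516, k = 8: C(515, 7) = 1829936401234560.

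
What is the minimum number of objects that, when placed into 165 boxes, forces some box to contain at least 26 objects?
n = (26 − 1)·165 + 1 = 4126

By the generalised pigeonhole principle, to guarantee some box contains ≥ r objects we need more than (r − 1) · k objects total. Threshold: n = (r − 1) · k + 1. With r = 26 and k = 165: n = 25 · 165 + 1 = 4125 + 1 = 4126. For n = 4125 = 25 · 165, we can put exactly 25 objects in every box, avoiding 26 in any single one — so 4126 is tight.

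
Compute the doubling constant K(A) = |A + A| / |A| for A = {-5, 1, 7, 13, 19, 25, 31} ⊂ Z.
K = |A + A| / |A| = 13/7

Enumerate A + A = {a + b : a, b ∈ A}. With |A| = 7, there are |A|^2 = 49 ordered sum pairs; collecting distinct values, A + A = {-10, -4, 2, 8, 14, 20, 26, 32, 38, 44, 50, 56, 62}, so |A + A| = 13. Thus K = 13/7. Here |A + A| = 2|A| − 1 = 13, the minimum possible — so K = 13/7 is minimal, which holds iff A is an arithmetic progression.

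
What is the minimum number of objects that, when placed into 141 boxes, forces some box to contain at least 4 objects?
n = (4 − 1)·141 + 1 = 424

By the generalised pigeonhole principle, to guarantee some box contains ≥ r objects we need more than (r − 1) · k objects total. Threshold: n = (r − 1) · k + 1. With r = 4 and k = 141: n = 3 · 141 + 1 = 423 + 1 = 424. For n = 423 = 3 · 141, we can put exactly 3 objects in every box, avoiding 4 in any single one — so 424 is tight.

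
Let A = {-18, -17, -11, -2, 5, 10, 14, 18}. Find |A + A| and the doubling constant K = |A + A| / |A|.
K = |A + A| / |A| = 32/8 = 4

Enumerate A + A = {a + b : a, b ∈ A}. With |A| = 8, there are |A|^2 = 64 ordered sum pairs; collecting distinct values, A + A = {-36, -35, -34, -29, -28, -22, -20, -19, -13, -12, -8, -7, -6, -4, -3, -1, 0, 1, 3, 7, 8, 10, 12, 15, 16, 19, 20, 23, 24, 28, 32, 36}, so |A + A| = 32. Thus K = 32/8 = 4. For comparison, the minimum possible |A + A| over all 8-element sets is 2·8 − 1 = 15 (so min K = 15/8), attained only by arithmetic progressions.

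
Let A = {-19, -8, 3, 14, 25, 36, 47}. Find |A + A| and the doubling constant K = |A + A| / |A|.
K = |A + A| / |A| = 13/7

Enumerate A + A = {a + b : a, b ∈ A}. With |A| = 7, there are |A|^2 = 49 ordered sum pairs; collecting distinct values, A + A = {-38, -27, -16, -5, 6, 17, 28, 39, 50, 61, 72, 83, 94}, so |A + A| = 13. Thus K = 13/7. Here |A + A| = 2|A| − 1 = 13, the minimum possible — so K = 13/7 is minimal, which holds iff A is an arithmetic progression.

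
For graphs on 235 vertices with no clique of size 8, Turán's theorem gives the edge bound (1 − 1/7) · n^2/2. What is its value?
Turán density bound = (6/7) · 235^2/2 = 165675/7 ≈ 23667.8571

Turán's theorem: ex(n, K_{r+1}) is achieved by the complete r-partite Turán graph T(n, r) with parts as balanced as possible, and is at most (1 − 1/r) · n^2/2. For r = 7, n = 235: the density bound is (6/7) · 55225/2 = 165675/7 ≈ 23667.8571. The integer-valued extremum is e(T(235, 7)) = 23667, which is strictly less than the density bound 165675/7 since 7 ∤ 235 (the parts of T(235, 7) cannot all be equal).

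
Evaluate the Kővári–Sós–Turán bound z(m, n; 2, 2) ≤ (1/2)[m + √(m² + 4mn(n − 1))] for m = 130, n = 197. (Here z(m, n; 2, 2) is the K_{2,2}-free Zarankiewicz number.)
z(130, 197; 2, 2) ≤ (1/2)[130 + √(130² + 4·130·197·196)] = (1/2)[130 + √20095140] = 2306.3802

Kővári–Sós–Turán: let r_1, ..., r_130 be the row sums and z = Σ r_i the total number of 1s. Each pair of columns can share at most one row with both entries 1 (else a 2×2 all-ones block appears), so Σ_i C(r_i, 2) ≤ C(197, 2) = 19306. By convexity Σ_i C(r_i, 2) ≥ 130·C(z/130, 2) = z(z − 130)/(2·130), giving z² − 130z − 130·197·196 ≤ 0 and hence z ≤ (1/2)[130 + √(16900 + 4·5019560)] = (1/2)[130 + √20095140] ≈ (1/2)(130 + 4482.7603) = 2306.3802.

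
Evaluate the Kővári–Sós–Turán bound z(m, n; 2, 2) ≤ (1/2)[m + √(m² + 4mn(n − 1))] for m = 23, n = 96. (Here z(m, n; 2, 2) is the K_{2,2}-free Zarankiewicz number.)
z(23, 96; 2, 2) ≤ (1/2)[23 + √(23² + 4·23·96·95)] = (1/2)[23 + √839569] = 469.64

Kővári–Sós–Turán: let r_1, ..., r_23 be the row sums and z = Σ r_i the total number of 1s. Each pair of columns can share at most one row with both entries 1 (else a 2×2 all-ones block appears), so Σ_i C(r_i, 2) ≤ C(96, 2) = 4560. By convexity Σ_i C(r_i, 2) ≥ 23·C(z/23, 2) = z(z − 23)/(2·23), giving z² − 23z − 23·96·95 ≤ 0 and hence z ≤ (1/2)[23 + √(529 + 4·209760)] = (1/2)[23 + √839569] ≈ (1/2)(23 + 916.28) = 469.64.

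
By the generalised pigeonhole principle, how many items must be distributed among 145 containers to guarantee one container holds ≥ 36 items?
n = (36 − 1)·145 + 1 = 5076

By the generalised pigeonhole principle, to guarantee some box contains ≥ r objects we need more than (r − 1) · k objects total. Threshold: n = (r − 1) · k + 1. With r = 36 and k = 145: n = 35 · 145 + 1 = 5075 + 1 = 5076. For n = 5075 = 35 · 145, we can put exactly 35 objects in every box, avoiding 36 in any single one — so 5076 is tight.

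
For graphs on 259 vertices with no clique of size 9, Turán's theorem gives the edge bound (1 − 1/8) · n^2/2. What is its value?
Turán density bound = (7/8) · 259^2/2 = 469567/16 ≈ 29347.9375

Turán's theorem: ex(n, K_{r+1}) is achieved by the complete r-partite Turán graph T(n, r) with parts as balanced as possible, and is at most (1 − 1/r) · n^2/2. For r = 8, n = 259: the density bound is (7/8) · 67081/2 = 469567/16 ≈ 29347.9375. The integer-valued extremum is e(T(259, 8)) = 29347, which is strictly less than the density bound 469567/16 since 8 ∤ 259 (the parts of T(259, 8) cannot all be equal).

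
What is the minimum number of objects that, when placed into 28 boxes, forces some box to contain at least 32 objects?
n = (32 − 1)·28 + 1 = 869

By the generalised pigeonhole principle, to guarantee some box contains ≥ r objects we need more than (r − 1) · k objects total. Threshold: n = (r − 1) · k + 1. With r = 32 and k = 28: n = 31 · 28 + 1 = 868 + 1 = 869. For n = 868 = 31 · 28, we can put exactly 31 objects in every box, avoiding 32 in any single one — so 869 is tight.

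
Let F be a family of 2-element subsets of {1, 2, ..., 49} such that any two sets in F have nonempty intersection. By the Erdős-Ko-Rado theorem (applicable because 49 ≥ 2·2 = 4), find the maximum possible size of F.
max |F| = C(48, 1) = 48

The Erdős-Ko-Rado theorem states: for n ≥ 2k, an intersecting family of k-subsets of an n-element set has size at most C(n − 1, k − 1), with equality for 'star' families {A ⊆ [n] : |A| = k, i ∈ A} (fix an element i). For n = 49, k = 2: C(48, 1) = 48.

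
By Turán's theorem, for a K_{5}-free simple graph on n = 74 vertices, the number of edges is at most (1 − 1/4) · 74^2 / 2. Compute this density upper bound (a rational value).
Turán density bound = (3/4) · 74^2/2 = 4107/2 ≈ 2053.5

Turán's theorem: ex(n, K_{r+1}) is achieved by the complete r-partite Turán graph T(n, r) with parts as balanced as possible, and is at most (1 − 1/r) · n^2/2. For r = 4, n = 74: the density bound is (3/4) · 5476/2 = 4107/2 ≈ 2053.5. The integer-valued extremum is e(T(74, 4)) = 2053, which is strictly less than the density bound 4107/2 since 4 ∤ 74 (the parts of T(74, 4) cannot all be equal).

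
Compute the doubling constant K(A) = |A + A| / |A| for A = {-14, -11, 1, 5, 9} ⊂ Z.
K = |A + A| / |A| = 14/5

Enumerate A + A = {a + b : a, b ∈ A}. With |A| = 5, there are |A|^2 = 25 ordered sum pairs; collecting distinct values, A + A = {-28, -25, -22, -13, -10, -9, -6, -5, -2, 2, 6, 10, 14, 18}, so |A + A| = 14. Thus K = 14/5. For comparison, the minimum possible |A + A| over all 5-element sets is 2·5 − 1 = 9 (so min K = 9/5), attained only by arithmetic progressions.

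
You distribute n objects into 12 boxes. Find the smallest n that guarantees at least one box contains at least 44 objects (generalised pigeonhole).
n = (44 − 1)·12 + 1 = 517

By the generalised pigeonhole principle, to guarantee some box contains ≥ r objects we need more than (r − 1) · k objects total. Threshold: n = (r − 1) · k + 1. With r = 44 and k = 12: n = 43 · 12 + 1 = 516 + 1 = 517. For n = 516 = 43 · 12, we can put exactly 43 objects in every box, avoiding 44 in any single one — so 517 is tight.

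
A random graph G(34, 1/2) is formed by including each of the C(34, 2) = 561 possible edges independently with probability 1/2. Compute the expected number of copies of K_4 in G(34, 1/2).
E[# K_4] = C(34, 4) · (1/2)^C(4, 2) = 46376 / 2^6 = 5797/8 = 724.625

For each 4-subset S of vertices (there are C(34, 4) = 46376 such S), let X_S = 1 if S induces a K_4 (all C(4, 2) = 6 edges present). Then P(X_S = 1) = (1/2)^6 = 1/64. By linearity of expectation, E[# K_4] = C(34, 4) · (1/2)^6 = 46376 / 64 = 5797/8 = 724.625.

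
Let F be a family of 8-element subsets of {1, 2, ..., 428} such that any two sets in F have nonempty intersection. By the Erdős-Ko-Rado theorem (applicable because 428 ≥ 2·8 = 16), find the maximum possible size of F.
max |F| = C(427, 7) = 488761105565010

The Erdős-Ko-Rado theorem states: for n ≥ 2k, an intersecting family of k-subsets of an n-element set has size at most C(n − 1, k − 1), with equality for 'star' families {A ⊆ [n] : |A| = k, i ∈ A} (fix an element i). For n = 428, k = 8: C(427, 7) = 488761105565010.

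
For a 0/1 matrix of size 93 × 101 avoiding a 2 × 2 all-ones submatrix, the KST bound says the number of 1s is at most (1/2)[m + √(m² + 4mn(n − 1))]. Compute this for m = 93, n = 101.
z(93, 101; 2, 2) ≤ (1/2)[93 + √(93² + 4·93·101·100)] = (1/2)[93 + √3765849] = 1016.7898

Kővári–Sós–Turán: let r_1, ..., r_93 be the row sums and z = Σ r_i the total number of 1s. Each pair of columns can share at most one row with both entries 1 (else a 2×2 all-ones block appears), so Σ_i C(r_i, 2) ≤ C(101, 2) = 5050. By convexity Σ_i C(r_i, 2) ≥ 93·C(z/93, 2) = z(z − 93)/(2·93), giving z² − 93z − 93·101·100 ≤ 0 and hence z ≤ (1/2)[93 + √(8649 + 4·939300)] = (1/2)[93 + √3765849] ≈ (1/2)(93 + 1940.5796) = 1016.7898.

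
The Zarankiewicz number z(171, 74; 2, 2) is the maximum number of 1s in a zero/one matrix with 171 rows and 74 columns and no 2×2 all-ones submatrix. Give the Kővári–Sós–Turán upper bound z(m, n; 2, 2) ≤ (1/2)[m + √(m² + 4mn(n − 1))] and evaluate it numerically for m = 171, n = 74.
z(171, 74; 2, 2) ≤ (1/2)[171 + √(171² + 4·171·74·73)] = (1/2)[171 + √3724209] = 1050.4105

Kővári–Sós–Turán: let r_1, ..., r_171 be the row sums and z = Σ r_i the total number of 1s. Each pair of columns can share at most one row with both entries 1 (else a 2×2 all-ones block appears), so Σ_i C(r_i, 2) ≤ C(74, 2) = 2701. By convexity Σ_i C(r_i, 2) ≥ 171·C(z/171, 2) = z(z − 171)/(2·171), giving z² − 171z − 171·74·73 ≤ 0 and hence z ≤ (1/2)[171 + √(29241 + 4·923742)] = (1/2)[171 + √3724209] ≈ (1/2)(171 + 1929.821) = 1050.4105.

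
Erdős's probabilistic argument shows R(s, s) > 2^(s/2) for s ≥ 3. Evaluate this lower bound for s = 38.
2^(38/2) = 524288; so R(38, 38) > 524288

Colour each edge of K_n uniformly at random with red/blue. The expected number of monochromatic K_38 is C(n, 38) · 2 · 2^(−C(38,2)). If C(n, 38) · 2^(1 − C(38,2)) < 1, then with positive probability no monochromatic K_38 exists, so R(38, 38) > n. The standard estimate C(n, 38) ≤ n^38/38! shows this inequality holds whenever n ≤ 2^(38/2) (since 38! · 2^(C(38,2) − 1) > 2^(38^2/2) ≥ n^38). Hence R(38, 38) > 2^(38/2) = 524288.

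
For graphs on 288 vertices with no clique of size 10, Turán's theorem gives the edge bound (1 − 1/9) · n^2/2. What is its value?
Turán density bound = (8/9) · 288^2/2 = 36864

Turán's theorem: ex(n, K_{r+1}) is achieved by the complete r-partite Turán graph T(n, r) with parts as balanced as possible, and is at most (1 − 1/r) · n^2/2. For r = 9, n = 288: the density bound is (8/9) · 82944/2 = 36864. Since 9 ∣ 288, the Turán graph T(288, 9) has parts of equal size 32, and its edge count e(T(288, 9)) = 36864 attains the density bound exactly.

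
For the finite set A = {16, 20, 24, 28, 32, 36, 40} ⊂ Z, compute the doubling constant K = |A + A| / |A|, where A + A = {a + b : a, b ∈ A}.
K = |A + A| / |A| = 13/7

Enumerate A + A = {a + b : a, b ∈ A}. With |A| = 7, there are |A|^2 = 49 ordered sum pairs; collecting distinct values, A + A = {32, 36, 40, 44, 48, 52, 56, 60, 64, 68, 72, 76, 80}, so |A + A| = 13. Thus K = 13/7. Here |A + A| = 2|A| − 1 = 13, the minimum possible — so K = 13/7 is minimal, which holds iff A is an arithmetic progression.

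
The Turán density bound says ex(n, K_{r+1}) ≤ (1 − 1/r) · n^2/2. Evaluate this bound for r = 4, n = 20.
Turán density bound = (3/4) · 20^2/2 = 150

Turán's theorem: ex(n, K_{r+1}) is achieved by the complete r-partite Turán graph T(n, r) with parts as balanced as possible, and is at most (1 − 1/r) · n^2/2. For r = 4, n = 20: the density bound is (3/4) · 400/2 = 150. Since 4 ∣ 20, the Turán graph T(20, 4) has parts of equal size 5, and its edge count e(T(20, 4)) = 150 attains the density bound exactly.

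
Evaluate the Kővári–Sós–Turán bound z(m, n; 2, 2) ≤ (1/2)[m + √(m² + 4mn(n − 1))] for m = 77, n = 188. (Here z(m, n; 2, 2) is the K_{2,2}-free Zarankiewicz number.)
z(77, 188; 2, 2) ≤ (1/2)[77 + √(77² + 4·77·188·187)] = (1/2)[77 + √10833977] = 1684.2504

Kővári–Sós–Turán: let r_1, ..., r_77 be the row sums and z = Σ r_i the total number of 1s. Each pair of columns can share at most one row with both entries 1 (else a 2×2 all-ones block appears), so Σ_i C(r_i, 2) ≤ C(188, 2) = 17578. By convexity Σ_i C(r_i, 2) ≥ 77·C(z/77, 2) = z(z − 77)/(2·77), giving z² − 77z − 77·188·187 ≤ 0 and hence z ≤ (1/2)[77 + √(5929 + 4·2707012)] = (1/2)[77 + √10833977] ≈ (1/2)(77 + 3291.5007) = 1684.2504.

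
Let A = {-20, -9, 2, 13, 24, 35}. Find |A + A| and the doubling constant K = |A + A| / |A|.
K = |A + A| / |A| = 11/6

Enumerate A + A = {a + b : a, b ∈ A}. With |A| = 6, there are |A|^2 = 36 ordered sum pairs; collecting distinct values, A + A = {-40, -29, -18, -7, 4, 15, 26, 37, 48, 59, 70}, so |A + A| = 11. Thus K = 11/6. Here |A + A| = 2|A| − 1 = 11, the minimum possible — so K = 11/6 is minimal, which holds iff A is an arithmetic progression.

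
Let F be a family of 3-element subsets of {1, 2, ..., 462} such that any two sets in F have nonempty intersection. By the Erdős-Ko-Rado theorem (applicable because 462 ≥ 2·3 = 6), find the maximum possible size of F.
max |F| = C(461, 2) = 106030

The Erdős-Ko-Rado theorem states: for n ≥ 2k, an intersecting family of k-subsets of an n-element set has size at most C(n − 1, k − 1), with equality for 'star' families {A ⊆ [n] : |A| = k, i ∈ A} (fix an element i). For n = 462, k = 3: C(461, 2) = 106030.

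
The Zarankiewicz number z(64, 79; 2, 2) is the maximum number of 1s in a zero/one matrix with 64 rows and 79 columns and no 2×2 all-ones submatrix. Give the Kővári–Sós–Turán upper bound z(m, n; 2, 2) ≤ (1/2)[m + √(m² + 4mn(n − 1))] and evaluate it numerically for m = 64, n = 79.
z(64, 79; 2, 2) ≤ (1/2)[64 + √(64² + 4·64·79·78)] = (1/2)[64 + √1581568] = 660.802

Kővári–Sós–Turán: let r_1, ..., r_64 be the row sums and z = Σ r_i the total number of 1s. Each pair of columns can share at most one row with both entries 1 (else a 2×2 all-ones block appears), so Σ_i C(r_i, 2) ≤ C(79, 2) = 3081. By convexity Σ_i C(r_i, 2) ≥ 64·C(z/64, 2) = z(z − 64)/(2·64), giving z² − 64z − 64·79·78 ≤ 0 and hence z ≤ (1/2)[64 + √(4096 + 4·394368)] = (1/2)[64 + √1581568] ≈ (1/2)(64 + 1257.6041) = 660.802.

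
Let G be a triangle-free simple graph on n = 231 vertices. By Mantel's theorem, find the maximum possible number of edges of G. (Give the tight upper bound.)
ex(231, K_3) = ⌊231^2/4⌋ = 13340

Mantel (1907): a triangle-free graph on n vertices has at most ⌊n^2/4⌋ edges, with equality for the complete bipartite graph K_{⌊n/2⌋, ⌈n/2⌉}. For n = 231: ⌊231^2/4⌋ = ⌊53361/4⌋ = 13340. The extremal graph is K_{115, 116}, which has 115·116 = 13340 edges.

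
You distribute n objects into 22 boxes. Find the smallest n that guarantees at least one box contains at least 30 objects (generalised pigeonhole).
n = (30 − 1)·22 + 1 = 639

By the generalised pigeonhole principle, to guarantee some box contains ≥ r objects we need more than (r − 1) · k objects total. Threshold: n = (r − 1) · k + 1. With r = 30 and k = 22: n = 29 · 22 + 1 = 638 + 1 = 639. For n = 638 = 29 · 22, we can put exactly 29 objects in every box, avoiding 30 in any single one — so 639 is tight.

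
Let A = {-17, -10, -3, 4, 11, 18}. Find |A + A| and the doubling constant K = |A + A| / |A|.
K = |A + A| / |A| = 11/6

Enumerate A + A = {a + b : a, b ∈ A}. With |A| = 6, there are |A|^2 = 36 ordered sum pairs; collecting distinct values, A + A = {-34, -27, -20, -13, -6, 1, 8, 15, 22, 29, 36}, so |A + A| = 11. Thus K = 11/6. Here |A + A| = 2|A| − 1 = 11, the minimum possible — so K = 11/6 is minimal, which holds iff A is an arithmetic progression.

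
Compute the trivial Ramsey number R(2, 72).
R(2, 72) = 72

R(2, k) = k for all k ≥ 2: in a 2-colouring of K_k, either some edge is red (a red K_2) or all edges are blue (a blue K_k). And K_{71} coloured all-blue has no blue K_72, so R(2, 72) > 71. Hence R(2, 72) = 72.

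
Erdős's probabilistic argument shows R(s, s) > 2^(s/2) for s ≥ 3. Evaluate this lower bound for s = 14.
2^(14/2) = 128; so R(14, 14) > 128

Colour each edge of K_n uniformly at random with red/blue. The expected number of monochromatic K_14 is C(n, 14) · 2 · 2^(−C(14,2)). If C(n, 14) · 2^(1 − C(14,2)) < 1, then with positive probability no monochromatic K_14 exists, so R(14, 14) > n. The standard estimate C(n, 14) ≤ n^14/14! shows this inequality holds whenever n ≤ 2^(14/2) (since 14! · 2^(C(14,2) − 1) > 2^(14^2/2) ≥ n^14). Hence R(14, 14) > 2^(14/2) = 128.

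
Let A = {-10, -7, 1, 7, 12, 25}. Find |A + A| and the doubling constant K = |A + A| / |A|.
K = |A + A| / |A| = 20/6 = 10/3

Enumerate A + A = {a + b : a, b ∈ A}. With |A| = 6, there are |A|^2 = 36 ordered sum pairs; collecting distinct values, A + A = {-20, -17, -14, -9, -6, -3, 0, 2, 5, 8, 13, 14, 15, 18, 19, 24, 26, 32, 37, 50}, so |A + A| = 20. Thus K = 20/6 = 10/3. For comparison, the minimum possible |A + A| over all 6-element sets is 2·6 − 1 = 11 (so min K = 11/6), attained only by arithmetic progressions.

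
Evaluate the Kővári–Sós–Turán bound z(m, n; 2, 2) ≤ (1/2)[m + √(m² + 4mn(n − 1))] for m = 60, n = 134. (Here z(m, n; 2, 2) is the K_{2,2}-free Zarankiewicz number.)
z(60, 134; 2, 2) ≤ (1/2)[60 + √(60² + 4·60·134·133)] = (1/2)[60 + √4280880] = 1064.5144

Kővári–Sós–Turán: let r_1, ..., r_60 be the row sums and z = Σ r_i the total number of 1s. Each pair of columns can share at most one row with both entries 1 (else a 2×2 all-ones block appears), so Σ_i C(r_i, 2) ≤ C(134, 2) = 8911. By convexity Σ_i C(r_i, 2) ≥ 60·C(z/60, 2) = z(z − 60)/(2·60), giving z² − 60z − 60·134·133 ≤ 0 and hence z ≤ (1/2)[60 + √(3600 + 4·1069320)] = (1/2)[60 + √4280880] ≈ (1/2)(60 + 2069.0288) = 1064.5144.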